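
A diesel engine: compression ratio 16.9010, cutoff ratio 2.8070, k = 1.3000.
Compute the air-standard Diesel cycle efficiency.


r^(k-1) = 2.3355
rc^k = 3.8257
eta = 0.4849 = 48.4942%

48.4942%


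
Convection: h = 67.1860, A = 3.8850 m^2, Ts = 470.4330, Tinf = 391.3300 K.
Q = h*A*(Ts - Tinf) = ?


dT = 79.1030 K
Q = 67.1860 * 3.8850 * 79.1030 = 20647.2760 W

20647.2760 W


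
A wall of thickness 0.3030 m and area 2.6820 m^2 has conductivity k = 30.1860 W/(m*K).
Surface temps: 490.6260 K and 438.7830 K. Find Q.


dT = 51.8430 K
Q = 30.1860 * 2.6820 * 51.8430 / 0.3030 = 13851.9794 W

13851.9794 W


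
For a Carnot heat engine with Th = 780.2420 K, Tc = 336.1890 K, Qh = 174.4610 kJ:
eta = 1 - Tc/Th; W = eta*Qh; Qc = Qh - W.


eta = 1 - 336.1890/780.2420 = 0.5691
W = 0.5691 * 174.4610 = 99.2896 kJ
Qc = 174.4610 - 99.2896 = 75.1714 kJ

eta = 56.9122%, W = 99.2896 kJ, Qc = 75.1714 kJ


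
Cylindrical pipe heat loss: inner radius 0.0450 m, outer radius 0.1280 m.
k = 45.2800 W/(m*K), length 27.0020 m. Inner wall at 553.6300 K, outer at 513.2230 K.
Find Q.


dT = 40.4070 K
ln(ro/ri) = 1.0454
Q = 2*pi*45.2800*27.0020*40.4070 / 1.0454 = 296940.6940 W

296940.6940 W


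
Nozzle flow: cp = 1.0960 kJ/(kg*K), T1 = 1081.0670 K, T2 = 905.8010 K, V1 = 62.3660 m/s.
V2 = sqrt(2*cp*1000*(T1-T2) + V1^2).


dT = 175.2660 K
2*cp*1000*dT = 384183.0720
V1^2 = 3889.5180
V2 = sqrt(388072.5900) = 622.9547 m/s

622.9547 m/s


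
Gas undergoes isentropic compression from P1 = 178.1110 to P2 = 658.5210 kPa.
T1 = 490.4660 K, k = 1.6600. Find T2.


(k-1)/k = 0.3976
(P2/P1)^exp = 1.6818
T2 = 490.4660 * 1.6818 = 824.8825 K

824.8825 K


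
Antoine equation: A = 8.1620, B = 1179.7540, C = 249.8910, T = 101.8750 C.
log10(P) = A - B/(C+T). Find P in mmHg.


C+T = 351.7660
B/(C+T) = 3.3538
log10(P) = 8.1620 - 3.3538 = 4.8082
P = 10^4.8082 = 64297.8749 mmHg

64297.8749 mmHg


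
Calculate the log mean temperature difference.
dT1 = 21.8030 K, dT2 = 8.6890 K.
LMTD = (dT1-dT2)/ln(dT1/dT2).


dT1/dT2 = 2.5093
ln(dT1/dT2) = 0.9200
LMTD = 13.1140 / 0.9200 = 14.2545 K

14.2545 K


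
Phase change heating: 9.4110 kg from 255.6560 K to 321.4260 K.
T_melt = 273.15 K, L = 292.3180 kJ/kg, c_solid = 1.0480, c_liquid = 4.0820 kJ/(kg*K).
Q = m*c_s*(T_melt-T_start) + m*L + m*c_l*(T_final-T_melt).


Q1 (sensible, solid) = 9.4110 * 1.0480 * 17.4940 = 172.5386 kJ
Q2 (latent) = 9.4110 * 292.3180 = 2751.0047 kJ
Q3 (sensible, liquid) = 9.4110 * 4.0820 * 48.2760 = 1854.5564 kJ
Q_total = 4778.0997 kJ

4778.0997 kJ


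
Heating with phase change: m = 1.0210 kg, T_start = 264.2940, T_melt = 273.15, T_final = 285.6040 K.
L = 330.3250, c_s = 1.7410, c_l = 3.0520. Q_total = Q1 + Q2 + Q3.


Q1 (sensible, solid) = 1.0210 * 1.7410 * 8.8560 = 15.7421 kJ
Q2 (latent) = 1.0210 * 330.3250 = 337.2618 kJ
Q3 (sensible, liquid) = 1.0210 * 3.0520 * 12.4540 = 38.8078 kJ
Q_total = 391.8117 kJ

391.8117 kJ


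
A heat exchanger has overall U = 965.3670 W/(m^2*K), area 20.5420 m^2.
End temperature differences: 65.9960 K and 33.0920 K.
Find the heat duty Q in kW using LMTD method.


LMTD = 47.6661 K
Q = 965.3670 * 20.5420 * 47.6661 = 945244.9770 W = 945.2450 kW

945.2450 kW


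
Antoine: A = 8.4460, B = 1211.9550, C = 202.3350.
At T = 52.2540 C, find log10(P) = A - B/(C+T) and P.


C+T = 254.5890
B/(C+T) = 4.7604
log10(P) = 8.4460 - 4.7604 = 3.6856
P = 10^3.6856 = 4847.9998 mmHg

4847.9998 mmHg


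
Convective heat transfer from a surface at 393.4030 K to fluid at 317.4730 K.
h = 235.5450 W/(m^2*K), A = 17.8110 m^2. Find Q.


dT = 75.9300 K
Q = 235.5450 * 17.8110 * 75.9300 = 318548.5212 W

318548.5212 W


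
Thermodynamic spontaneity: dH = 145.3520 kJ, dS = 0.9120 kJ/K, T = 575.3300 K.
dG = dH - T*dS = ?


T*dS = 575.3300 * 0.9120 = 524.7010 kJ
dG = 145.3520 - 524.7010 = -379.3490 kJ (spontaneous)

dG = -379.3490 kJ, spontaneous


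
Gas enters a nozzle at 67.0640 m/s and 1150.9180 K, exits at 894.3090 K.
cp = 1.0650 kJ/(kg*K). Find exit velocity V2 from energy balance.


dT = 256.6090 K
2*cp*1000*dT = 546577.1700
V1^2 = 4497.5801
V2 = sqrt(551074.7501) = 742.3441 m/s

742.3441 m/s


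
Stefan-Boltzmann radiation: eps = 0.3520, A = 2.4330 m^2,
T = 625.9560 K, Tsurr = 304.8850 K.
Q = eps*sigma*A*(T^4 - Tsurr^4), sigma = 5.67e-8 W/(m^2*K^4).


T^4 = 1.5352e+11
Tsurr^4 = 8.6406e+09
Q = 0.3520 * 5.67e-8 * 2.4330 * 1.4488e+11 = 7035.3438 W

7035.3438 W


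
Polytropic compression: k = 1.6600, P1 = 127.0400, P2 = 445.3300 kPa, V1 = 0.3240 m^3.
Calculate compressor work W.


(k-1)/k = 0.3976
(P2/P1)^exp = 1.6466
W = 2.5152 * 127.0400 * 0.3240 * (1.6466 - 1) = 66.9383 kJ

66.9383 kJ


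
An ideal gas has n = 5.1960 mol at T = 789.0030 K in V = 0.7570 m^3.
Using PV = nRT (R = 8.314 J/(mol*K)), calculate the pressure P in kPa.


P = nRT/V = 5.1960 * 8.314 * 789.0030 / 0.7570
= 34084.5698 / 0.7570 = 45025.8518 Pa = 45.0259 kPa

45.0259 kPa


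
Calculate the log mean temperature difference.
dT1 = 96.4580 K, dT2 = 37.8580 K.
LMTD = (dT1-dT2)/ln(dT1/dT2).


dT1/dT2 = 2.5479
ln(dT1/dT2) = 0.9353
LMTD = 58.6000 / 0.9353 = 62.6560 K

62.6560 K


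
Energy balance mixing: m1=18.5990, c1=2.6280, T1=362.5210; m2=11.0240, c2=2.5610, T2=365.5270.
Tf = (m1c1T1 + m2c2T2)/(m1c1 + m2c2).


num = 28039.0917
den = 77.1106
Tf = 363.6216 K

363.6216 K


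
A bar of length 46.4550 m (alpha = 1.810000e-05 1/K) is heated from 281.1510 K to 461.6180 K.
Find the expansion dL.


dT = 180.4670 K
dL = 1.810000e-05 * 46.4550 * 180.4670 = 0.151743 m
L_final = 46.606743 m

dL = 0.151743 m


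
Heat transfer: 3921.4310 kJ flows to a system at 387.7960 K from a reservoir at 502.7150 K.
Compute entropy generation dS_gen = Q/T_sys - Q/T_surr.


dS_sys = 3921.4310/387.7960 = 10.1121 kJ/K
dS_surr = -3921.4310/502.7150 = -7.8005 kJ/K
dS_gen = 10.1121 - 7.8005 = 2.3116 kJ/K (irreversible)

dS_gen = 2.3116 kJ/K, irreversible


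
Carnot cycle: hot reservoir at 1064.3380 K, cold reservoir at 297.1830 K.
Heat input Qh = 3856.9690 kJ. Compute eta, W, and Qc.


eta = 1 - 297.1830/1064.3380 = 0.7208
W = 0.7208 * 3856.9690 = 2780.0314 kJ
Qc = 3856.9690 - 2780.0314 = 1076.9376 kJ

eta = 72.0781%, W = 2780.0314 kJ, Qc = 1076.9376 kJ


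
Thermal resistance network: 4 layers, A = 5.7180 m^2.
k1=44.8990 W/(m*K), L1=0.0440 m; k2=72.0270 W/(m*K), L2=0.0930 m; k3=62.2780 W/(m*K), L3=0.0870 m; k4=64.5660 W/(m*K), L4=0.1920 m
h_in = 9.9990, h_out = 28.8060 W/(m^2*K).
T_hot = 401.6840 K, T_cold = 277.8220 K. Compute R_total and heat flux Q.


R_conv_in = 1/(9.9990*5.7180) = 0.0175
R_1 = 0.0440/(44.8990*5.7180) = 0.0002
R_2 = 0.0930/(72.0270*5.7180) = 0.0002
R_3 = 0.0870/(62.2780*5.7180) = 0.0002
R_4 = 0.1920/(64.5660*5.7180) = 0.0005
R_conv_out = 1/(28.8060*5.7180) = 0.0061
R_total = 0.0247 K/W
Q = 123.8620 / 0.0247 = 5009.9659 W

R_total = 0.0247 K/W, Q = 5009.9659 W


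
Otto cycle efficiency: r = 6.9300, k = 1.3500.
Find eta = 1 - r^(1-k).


r^(k-1) = 1.9690
eta = 1 - 1/1.9690 = 0.4921 = 49.2141%

49.2141%


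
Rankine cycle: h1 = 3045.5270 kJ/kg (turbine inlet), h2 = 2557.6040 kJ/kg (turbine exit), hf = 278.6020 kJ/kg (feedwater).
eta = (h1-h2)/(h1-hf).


W = 487.9230 kJ/kg
Q_in = 2766.9250 kJ/kg
eta = 0.1763 = 17.6341%

eta = 17.6341%


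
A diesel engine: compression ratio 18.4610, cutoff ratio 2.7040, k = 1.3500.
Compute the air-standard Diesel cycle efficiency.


r^(k-1) = 2.7745
rc^k = 3.8301
eta = 0.5566 = 55.6588%

55.6588%


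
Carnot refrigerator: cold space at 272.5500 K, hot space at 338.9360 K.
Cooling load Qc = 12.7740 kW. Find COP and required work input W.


COP = 272.5500 / 66.3860 = 4.1055
W = 12.7740 / 4.1055 = 3.1114 kW

COP = 4.1055, W = 3.1114 kW


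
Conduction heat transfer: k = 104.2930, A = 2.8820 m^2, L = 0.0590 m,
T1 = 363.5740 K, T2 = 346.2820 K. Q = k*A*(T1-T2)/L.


dT = 17.2920 K
Q = 104.2930 * 2.8820 * 17.2920 / 0.0590 = 88093.1931 W

88093.1931 W


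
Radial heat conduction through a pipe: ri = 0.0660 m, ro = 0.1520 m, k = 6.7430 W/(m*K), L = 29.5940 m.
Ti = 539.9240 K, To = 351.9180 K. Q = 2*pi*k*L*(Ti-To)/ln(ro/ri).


dT = 188.0060 K
ln(ro/ri) = 0.8342
Q = 2*pi*6.7430*29.5940*188.0060 / 0.8342 = 282569.1863 W

282569.1863 W


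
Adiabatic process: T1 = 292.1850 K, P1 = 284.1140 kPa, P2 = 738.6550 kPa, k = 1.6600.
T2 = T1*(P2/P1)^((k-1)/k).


(k-1)/k = 0.3976
(P2/P1)^exp = 1.4621
T2 = 292.1850 * 1.4621 = 427.2063 K

427.2063 K


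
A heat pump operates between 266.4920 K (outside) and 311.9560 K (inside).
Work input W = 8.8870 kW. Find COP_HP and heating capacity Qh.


COP = 311.9560 / 45.4640 = 6.8616
Qh = 6.8616 * 8.8870 = 60.9791 kW

COP = 6.8616, Qh = 60.9791 kW


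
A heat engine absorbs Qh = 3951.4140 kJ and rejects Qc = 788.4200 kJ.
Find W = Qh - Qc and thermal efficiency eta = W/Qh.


W = 3951.4140 - 788.4200 = 3162.9940 kJ
eta = 3162.9940 / 3951.4140 = 0.8005 = 80.0471%

W = 3162.9940 kJ, eta = 80.0471%


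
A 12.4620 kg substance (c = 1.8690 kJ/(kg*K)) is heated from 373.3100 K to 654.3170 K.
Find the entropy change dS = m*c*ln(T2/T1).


T2/T1 = 1.7527
ln(T2/T1) = 0.5612
dS = 12.4620 * 1.8690 * 0.5612 = 13.0708 kJ/K

13.0708 kJ/K


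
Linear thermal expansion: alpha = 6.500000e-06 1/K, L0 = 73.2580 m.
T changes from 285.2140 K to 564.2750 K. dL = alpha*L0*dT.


dT = 279.0610 K
dL = 6.500000e-06 * 73.2580 * 279.0610 = 0.132882 m
L_final = 73.390882 m

dL = 0.132882 m


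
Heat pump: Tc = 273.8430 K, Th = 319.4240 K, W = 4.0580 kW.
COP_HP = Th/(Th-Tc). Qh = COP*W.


COP = 319.4240 / 45.5810 = 7.0078
Qh = 7.0078 * 4.0580 = 28.4378 kW

COP = 7.0078, Qh = 28.4378 kW


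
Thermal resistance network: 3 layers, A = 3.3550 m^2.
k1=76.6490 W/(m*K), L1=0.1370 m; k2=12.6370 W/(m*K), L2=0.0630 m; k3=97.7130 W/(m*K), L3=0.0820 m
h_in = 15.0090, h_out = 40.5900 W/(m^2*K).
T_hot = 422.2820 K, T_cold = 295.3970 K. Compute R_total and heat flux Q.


R_conv_in = 1/(15.0090*3.3550) = 0.0199
R_1 = 0.1370/(76.6490*3.3550) = 0.0005
R_2 = 0.0630/(12.6370*3.3550) = 0.0015
R_3 = 0.0820/(97.7130*3.3550) = 0.0003
R_conv_out = 1/(40.5900*3.3550) = 0.0073
R_total = 0.0295 K/W
Q = 126.8850 / 0.0295 = 4305.4182 W

R_total = 0.0295 K/W, Q = 4305.4182 W


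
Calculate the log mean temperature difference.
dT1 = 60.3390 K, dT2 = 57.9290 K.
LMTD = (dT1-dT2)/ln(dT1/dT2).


dT1/dT2 = 1.0416
ln(dT1/dT2) = 0.0408
LMTD = 2.4100 / 0.0408 = 59.1258 K

59.1258 K


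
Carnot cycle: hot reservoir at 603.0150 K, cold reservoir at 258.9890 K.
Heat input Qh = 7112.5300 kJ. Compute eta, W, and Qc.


eta = 1 - 258.9890/603.0150 = 0.5705
W = 0.5705 * 7112.5300 = 4057.7685 kJ
Qc = 7112.5300 - 4057.7685 = 3054.7615 kJ

eta = 57.0510%, W = 4057.7685 kJ, Qc = 3054.7615 kJ


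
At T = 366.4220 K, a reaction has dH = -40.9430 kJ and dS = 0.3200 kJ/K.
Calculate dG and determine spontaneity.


T*dS = 366.4220 * 0.3200 = 117.2550 kJ
dG = -40.9430 - 117.2550 = -158.1980 kJ (spontaneous)

dG = -158.1980 kJ, spontaneous


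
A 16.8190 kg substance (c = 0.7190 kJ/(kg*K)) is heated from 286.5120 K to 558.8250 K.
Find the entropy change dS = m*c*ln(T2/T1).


T2/T1 = 1.9504
ln(T2/T1) = 0.6681
dS = 16.8190 * 0.7190 * 0.6681 = 8.0787 kJ/K

8.0787 kJ/K


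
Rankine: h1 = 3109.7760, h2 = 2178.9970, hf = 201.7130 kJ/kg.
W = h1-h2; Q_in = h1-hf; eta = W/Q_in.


W = 930.7790 kJ/kg
Q_in = 2908.0630 kJ/kg
eta = 0.3201 = 32.0068%

eta = 32.0068%


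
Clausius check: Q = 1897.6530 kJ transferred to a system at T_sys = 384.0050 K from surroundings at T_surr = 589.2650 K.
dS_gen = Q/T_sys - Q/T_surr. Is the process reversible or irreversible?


dS_sys = 1897.6530/384.0050 = 4.9417 kJ/K
dS_surr = -1897.6530/589.2650 = -3.2204 kJ/K
dS_gen = 4.9417 - 3.2204 = 1.7214 kJ/K (irreversible)

dS_gen = 1.7214 kJ/K, irreversible


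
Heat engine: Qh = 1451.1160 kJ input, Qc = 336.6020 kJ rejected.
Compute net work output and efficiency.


W = 1451.1160 - 336.6020 = 1114.5140 kJ
eta = 1114.5140 / 1451.1160 = 0.7680 = 76.8039%

W = 1114.5140 kJ, eta = 76.8039%


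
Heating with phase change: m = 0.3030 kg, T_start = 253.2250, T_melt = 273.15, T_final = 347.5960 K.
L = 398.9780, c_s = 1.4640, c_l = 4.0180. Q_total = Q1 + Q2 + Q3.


Q1 (sensible, solid) = 0.3030 * 1.4640 * 19.9250 = 8.8386 kJ
Q2 (latent) = 0.3030 * 398.9780 = 120.8903 kJ
Q3 (sensible, liquid) = 0.3030 * 4.0180 * 74.4460 = 90.6346 kJ
Q_total = 220.3635 kJ

220.3635 kJ


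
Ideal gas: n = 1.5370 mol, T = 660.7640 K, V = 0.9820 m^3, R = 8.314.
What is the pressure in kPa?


P = nRT/V = 1.5370 * 8.314 * 660.7640 / 0.9820
= 8443.6507 / 0.9820 = 8598.4223 Pa = 8.5984 kPa

8.5984 kPa


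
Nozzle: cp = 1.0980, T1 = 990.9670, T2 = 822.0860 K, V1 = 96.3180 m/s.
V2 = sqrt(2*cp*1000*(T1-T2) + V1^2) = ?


dT = 168.8810 K
2*cp*1000*dT = 370862.6760
V1^2 = 9277.1571
V2 = sqrt(380139.8331) = 616.5548 m/s

616.5548 m/s


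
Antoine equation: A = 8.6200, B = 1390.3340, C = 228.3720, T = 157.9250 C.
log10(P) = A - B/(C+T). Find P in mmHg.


C+T = 386.2970
B/(C+T) = 3.5991
log10(P) = 8.6200 - 3.5991 = 5.0209
P = 10^5.0209 = 104922.2816 mmHg

104922.2816 mmHg


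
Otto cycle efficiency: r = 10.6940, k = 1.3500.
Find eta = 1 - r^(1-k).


r^(k-1) = 2.2919
eta = 1 - 1/2.2919 = 0.5637 = 56.3684%

56.3684%


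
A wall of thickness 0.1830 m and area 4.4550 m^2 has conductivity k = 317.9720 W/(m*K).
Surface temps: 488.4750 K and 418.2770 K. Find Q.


dT = 70.1980 K
Q = 317.9720 * 4.4550 * 70.1980 / 0.1830 = 543388.2411 W

543388.2411 W


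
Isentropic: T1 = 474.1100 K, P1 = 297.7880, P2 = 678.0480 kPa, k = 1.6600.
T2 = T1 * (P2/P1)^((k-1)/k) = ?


(k-1)/k = 0.3976
(P2/P1)^exp = 1.3870
T2 = 474.1100 * 1.3870 = 657.5962 K

657.5962 K


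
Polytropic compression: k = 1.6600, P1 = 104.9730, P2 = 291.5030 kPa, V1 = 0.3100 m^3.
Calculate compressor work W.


(k-1)/k = 0.3976
(P2/P1)^exp = 1.5009
W = 2.5152 * 104.9730 * 0.3100 * (1.5009 - 1) = 40.9988 kJ

40.9988 kJ


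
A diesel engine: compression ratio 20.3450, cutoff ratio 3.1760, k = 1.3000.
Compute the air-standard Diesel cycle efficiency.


r^(k-1) = 2.4691
rc^k = 4.4921
eta = 0.5000 = 50.0033%

50.0033%


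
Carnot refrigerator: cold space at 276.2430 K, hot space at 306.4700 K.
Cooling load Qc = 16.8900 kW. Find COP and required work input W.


COP = 276.2430 / 30.2270 = 9.1389
W = 16.8900 / 9.1389 = 1.8481 kW

COP = 9.1389, W = 1.8481 kW


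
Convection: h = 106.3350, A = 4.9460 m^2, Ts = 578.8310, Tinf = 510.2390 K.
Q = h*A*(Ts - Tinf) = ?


dT = 68.5920 K
Q = 106.3350 * 4.9460 * 68.5920 = 36074.7902 W

36074.7902 W


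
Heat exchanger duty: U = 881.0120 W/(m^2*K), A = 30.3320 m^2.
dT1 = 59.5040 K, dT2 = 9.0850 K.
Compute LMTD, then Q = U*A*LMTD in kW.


LMTD = 26.8269 K
Q = 881.0120 * 30.3320 * 26.8269 = 716891.6532 W = 716.8917 kW

716.8917 kW


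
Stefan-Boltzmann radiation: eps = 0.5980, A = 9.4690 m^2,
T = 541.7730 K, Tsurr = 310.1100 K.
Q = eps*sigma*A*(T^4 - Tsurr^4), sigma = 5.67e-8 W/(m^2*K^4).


T^4 = 8.6153e+10
Tsurr^4 = 9.2483e+09
Q = 0.5980 * 5.67e-8 * 9.4690 * 7.6904e+10 = 24691.0756 W

24691.0756 W


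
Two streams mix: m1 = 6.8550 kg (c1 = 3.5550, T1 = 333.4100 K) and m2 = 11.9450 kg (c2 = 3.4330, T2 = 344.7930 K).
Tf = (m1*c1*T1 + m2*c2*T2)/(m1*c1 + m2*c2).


num = 22264.0337
den = 65.3767
Tf = 340.5499 K

340.5499 K


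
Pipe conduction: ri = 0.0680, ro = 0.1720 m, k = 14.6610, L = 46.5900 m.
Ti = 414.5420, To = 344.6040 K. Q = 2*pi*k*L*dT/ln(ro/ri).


dT = 69.9380 K
ln(ro/ri) = 0.9280
Q = 2*pi*14.6610*46.5900*69.9380 / 0.9280 = 323450.3280 W

323450.3280 W


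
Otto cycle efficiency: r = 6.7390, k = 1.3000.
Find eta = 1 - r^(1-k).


r^(k-1) = 1.7725
eta = 1 - 1/1.7725 = 0.4358 = 43.5815%

43.5815%


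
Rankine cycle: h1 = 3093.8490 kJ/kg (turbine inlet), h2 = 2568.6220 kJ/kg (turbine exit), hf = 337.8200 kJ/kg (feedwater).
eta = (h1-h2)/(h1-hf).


W = 525.2270 kJ/kg
Q_in = 2756.0290 kJ/kg
eta = 0.1906 = 19.0574%

eta = 19.0574%


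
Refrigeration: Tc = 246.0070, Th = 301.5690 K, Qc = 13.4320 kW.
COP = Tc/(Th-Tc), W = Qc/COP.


COP = 246.0070 / 55.5620 = 4.4276
W = 13.4320 / 4.4276 = 3.0337 kW

COP = 4.4276, W = 3.0337 kW


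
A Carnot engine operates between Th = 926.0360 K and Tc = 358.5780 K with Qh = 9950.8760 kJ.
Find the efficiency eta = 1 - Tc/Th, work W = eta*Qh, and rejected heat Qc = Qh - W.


eta = 1 - 358.5780/926.0360 = 0.6128
W = 0.6128 * 9950.8760 = 6097.7156 kJ
Qc = 9950.8760 - 6097.7156 = 3853.1604 kJ

eta = 61.2782%, W = 6097.7156 kJ, Qc = 3853.1604 kJ


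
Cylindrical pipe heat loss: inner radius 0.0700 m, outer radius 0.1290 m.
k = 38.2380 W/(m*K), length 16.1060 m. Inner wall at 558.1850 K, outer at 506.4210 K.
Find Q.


dT = 51.7640 K
ln(ro/ri) = 0.6113
Q = 2*pi*38.2380*16.1060*51.7640 / 0.6113 = 327660.4113 W

327660.4113 W


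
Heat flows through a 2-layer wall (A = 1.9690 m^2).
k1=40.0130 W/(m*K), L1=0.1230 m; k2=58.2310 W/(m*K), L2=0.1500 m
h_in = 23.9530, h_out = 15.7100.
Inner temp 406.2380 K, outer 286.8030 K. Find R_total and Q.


R_conv_in = 1/(23.9530*1.9690) = 0.0212
R_1 = 0.1230/(40.0130*1.9690) = 0.0016
R_2 = 0.1500/(58.2310*1.9690) = 0.0013
R_conv_out = 1/(15.7100*1.9690) = 0.0323
R_total = 0.0564 K/W
Q = 119.4350 / 0.0564 = 2117.6324 W

R_total = 0.0564 K/W, Q = 2117.6324 W


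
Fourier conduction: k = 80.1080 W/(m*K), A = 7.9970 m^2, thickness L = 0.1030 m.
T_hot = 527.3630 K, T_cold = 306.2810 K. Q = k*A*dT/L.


dT = 221.0820 K
Q = 80.1080 * 7.9970 * 221.0820 / 0.1030 = 1375052.0732 W

1375052.0732 W


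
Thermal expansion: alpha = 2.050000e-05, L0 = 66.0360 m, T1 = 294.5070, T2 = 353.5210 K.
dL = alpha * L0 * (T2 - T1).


dT = 59.0140 K
dL = 2.050000e-05 * 66.0360 * 59.0140 = 0.079889 m
L_final = 66.115889 m

dL = 0.079889 m


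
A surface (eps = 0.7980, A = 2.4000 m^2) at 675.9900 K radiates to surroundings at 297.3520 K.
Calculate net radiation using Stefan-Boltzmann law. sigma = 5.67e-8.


T^4 = 2.0881e+11
Tsurr^4 = 7.8178e+09
Q = 0.7980 * 5.67e-8 * 2.4000 * 2.0100e+11 = 21826.6262 W

21826.6262 W


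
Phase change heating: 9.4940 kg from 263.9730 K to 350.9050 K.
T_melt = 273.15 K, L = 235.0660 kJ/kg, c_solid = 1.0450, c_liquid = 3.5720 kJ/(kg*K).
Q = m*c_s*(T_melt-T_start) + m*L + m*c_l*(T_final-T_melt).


Q1 (sensible, solid) = 9.4940 * 1.0450 * 9.1770 = 91.0471 kJ
Q2 (latent) = 9.4940 * 235.0660 = 2231.7166 kJ
Q3 (sensible, liquid) = 9.4940 * 3.5720 * 77.7550 = 2636.8717 kJ
Q_total = 4959.6355 kJ

4959.6355 kJ


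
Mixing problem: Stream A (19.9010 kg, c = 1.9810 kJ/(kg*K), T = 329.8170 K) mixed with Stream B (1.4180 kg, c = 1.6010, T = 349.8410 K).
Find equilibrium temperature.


num = 13796.8815
den = 41.6941
Tf = 330.9073 K

330.9073 K


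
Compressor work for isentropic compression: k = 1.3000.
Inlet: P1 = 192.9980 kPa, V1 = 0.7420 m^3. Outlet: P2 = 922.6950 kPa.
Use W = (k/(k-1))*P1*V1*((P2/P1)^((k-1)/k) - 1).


(k-1)/k = 0.2308
(P2/P1)^exp = 1.4349
W = 4.3333 * 192.9980 * 0.7420 * (1.4349 - 1) = 269.8524 kJ

269.8524 kJ


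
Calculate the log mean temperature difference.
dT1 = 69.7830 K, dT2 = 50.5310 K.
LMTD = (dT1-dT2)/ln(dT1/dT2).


dT1/dT2 = 1.3810
ln(dT1/dT2) = 0.3228
LMTD = 19.2520 / 0.3228 = 59.6400 K

59.6400 K


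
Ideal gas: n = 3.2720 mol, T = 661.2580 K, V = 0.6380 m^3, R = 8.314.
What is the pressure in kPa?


P = nRT/V = 3.2720 * 8.314 * 661.2580 / 0.6380
= 17988.4712 / 0.6380 = 28195.0959 Pa = 28.1951 kPa

28.1951 kPa


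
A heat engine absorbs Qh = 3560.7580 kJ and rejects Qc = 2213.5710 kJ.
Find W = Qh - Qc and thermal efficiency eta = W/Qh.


W = 3560.7580 - 2213.5710 = 1347.1870 kJ
eta = 1347.1870 / 3560.7580 = 0.3783 = 37.8343%

W = 1347.1870 kJ, eta = 37.8343%


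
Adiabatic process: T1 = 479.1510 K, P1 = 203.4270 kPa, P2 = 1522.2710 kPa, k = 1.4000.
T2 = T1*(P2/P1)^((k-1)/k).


(k-1)/k = 0.2857
(P2/P1)^exp = 1.7772
T2 = 479.1510 * 1.7772 = 851.5507 K

851.5507 K


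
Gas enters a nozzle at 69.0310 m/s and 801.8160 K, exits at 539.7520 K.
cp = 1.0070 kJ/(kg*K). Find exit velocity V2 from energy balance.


dT = 262.0640 K
2*cp*1000*dT = 527796.8960
V1^2 = 4765.2790
V2 = sqrt(532562.1750) = 729.7686 m/s

729.7686 m/s


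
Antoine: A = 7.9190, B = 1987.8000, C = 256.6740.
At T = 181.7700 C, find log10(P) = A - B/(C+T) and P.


C+T = 438.4440
B/(C+T) = 4.5338
log10(P) = 7.9190 - 4.5338 = 3.3852
P = 10^3.3852 = 2427.9498 mmHg

2427.9498 mmHg


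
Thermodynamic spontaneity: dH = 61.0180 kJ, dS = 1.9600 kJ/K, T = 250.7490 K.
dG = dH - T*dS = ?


T*dS = 250.7490 * 1.9600 = 491.4680 kJ
dG = 61.0180 - 491.4680 = -430.4500 kJ (spontaneous)

dG = -430.4500 kJ, spontaneous


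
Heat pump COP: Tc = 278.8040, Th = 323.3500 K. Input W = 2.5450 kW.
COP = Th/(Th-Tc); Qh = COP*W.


COP = 323.3500 / 44.5460 = 7.2588
Qh = 7.2588 * 2.5450 = 18.4736 kW

COP = 7.2588, Qh = 18.4736 kW


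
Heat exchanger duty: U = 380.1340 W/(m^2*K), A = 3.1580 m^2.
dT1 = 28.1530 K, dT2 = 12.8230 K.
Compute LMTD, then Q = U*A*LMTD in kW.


LMTD = 19.4936 K
Q = 380.1340 * 3.1580 * 19.4936 = 23401.3032 W = 23.4013 kW

23.4013 kW


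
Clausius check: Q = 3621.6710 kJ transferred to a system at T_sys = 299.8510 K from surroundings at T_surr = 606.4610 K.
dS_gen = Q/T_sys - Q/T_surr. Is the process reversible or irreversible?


dS_sys = 3621.6710/299.8510 = 12.0782 kJ/K
dS_surr = -3621.6710/606.4610 = -5.9718 kJ/K
dS_gen = 12.0782 - 5.9718 = 6.1064 kJ/K (irreversible)

dS_gen = 6.1064 kJ/K, irreversible


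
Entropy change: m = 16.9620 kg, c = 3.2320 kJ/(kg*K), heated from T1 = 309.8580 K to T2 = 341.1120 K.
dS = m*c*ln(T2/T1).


T2/T1 = 1.1009
ln(T2/T1) = 0.0961
dS = 16.9620 * 3.2320 * 0.0961 = 5.2681 kJ/K

5.2681 kJ/K


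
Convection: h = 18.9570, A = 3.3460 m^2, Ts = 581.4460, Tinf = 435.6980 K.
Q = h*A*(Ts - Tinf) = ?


dT = 145.7480 K
Q = 18.9570 * 3.3460 * 145.7480 = 9244.8134 W

9244.8134 W


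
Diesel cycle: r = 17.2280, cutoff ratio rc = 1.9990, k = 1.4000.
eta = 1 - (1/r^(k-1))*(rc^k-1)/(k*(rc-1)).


r^(k-1) = 3.1224
rc^k = 2.6372
eta = 0.6251 = 62.5108%

62.5108%


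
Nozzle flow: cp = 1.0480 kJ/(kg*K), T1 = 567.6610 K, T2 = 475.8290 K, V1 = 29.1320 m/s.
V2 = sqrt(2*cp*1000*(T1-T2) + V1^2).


dT = 91.8320 K
2*cp*1000*dT = 192479.8720
V1^2 = 848.6734
V2 = sqrt(193328.5454) = 439.6914 m/s

439.6914 m/s


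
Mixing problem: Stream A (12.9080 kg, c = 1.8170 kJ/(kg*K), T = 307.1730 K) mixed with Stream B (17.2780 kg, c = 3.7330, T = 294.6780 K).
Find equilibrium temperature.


num = 26210.7549
den = 87.9526
Tf = 298.0100 K

298.0100 K


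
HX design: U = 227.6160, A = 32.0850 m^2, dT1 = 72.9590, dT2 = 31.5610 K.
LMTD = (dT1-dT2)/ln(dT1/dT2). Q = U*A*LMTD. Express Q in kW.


LMTD = 49.4024 K
Q = 227.6160 * 32.0850 * 49.4024 = 360788.6703 W = 360.7887 kW

360.7887 kW


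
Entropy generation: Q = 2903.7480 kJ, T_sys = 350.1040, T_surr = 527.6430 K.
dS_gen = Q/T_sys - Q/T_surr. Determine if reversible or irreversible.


dS_sys = 2903.7480/350.1040 = 8.2940 kJ/K
dS_surr = -2903.7480/527.6430 = -5.5032 kJ/K
dS_gen = 8.2940 - 5.5032 = 2.7907 kJ/K (irreversible)

dS_gen = 2.7907 kJ/K, irreversible


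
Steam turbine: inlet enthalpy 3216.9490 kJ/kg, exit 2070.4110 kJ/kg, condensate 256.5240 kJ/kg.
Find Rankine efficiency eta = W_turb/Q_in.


W = 1146.5380 kJ/kg
Q_in = 2960.4250 kJ/kg
eta = 0.3873 = 38.7288%

eta = 38.7288%


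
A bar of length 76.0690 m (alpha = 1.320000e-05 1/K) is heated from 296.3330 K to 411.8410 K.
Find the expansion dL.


dT = 115.5080 K
dL = 1.320000e-05 * 76.0690 * 115.5080 = 0.115983 m
L_final = 76.184983 m

dL = 0.115983 m


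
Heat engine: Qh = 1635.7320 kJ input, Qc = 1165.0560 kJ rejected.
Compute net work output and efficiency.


W = 1635.7320 - 1165.0560 = 470.6760 kJ
eta = 470.6760 / 1635.7320 = 0.2877 = 28.7746%

W = 470.6760 kJ, eta = 28.7746%


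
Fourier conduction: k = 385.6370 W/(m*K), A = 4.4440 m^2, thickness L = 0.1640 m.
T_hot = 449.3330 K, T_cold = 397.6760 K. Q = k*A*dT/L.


dT = 51.6570 K
Q = 385.6370 * 4.4440 * 51.6570 / 0.1640 = 539806.4614 W

539806.4614 W


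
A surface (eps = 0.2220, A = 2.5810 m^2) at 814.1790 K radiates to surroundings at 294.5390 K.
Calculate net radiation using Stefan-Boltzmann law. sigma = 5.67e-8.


T^4 = 4.3942e+11
Tsurr^4 = 7.5261e+09
Q = 0.2220 * 5.67e-8 * 2.5810 * 4.3189e+11 = 14031.3949 W

14031.3949 W


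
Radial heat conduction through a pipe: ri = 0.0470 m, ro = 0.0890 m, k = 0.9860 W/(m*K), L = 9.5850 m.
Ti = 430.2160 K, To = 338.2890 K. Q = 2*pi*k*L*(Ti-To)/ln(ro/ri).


dT = 91.9270 K
ln(ro/ri) = 0.6385
Q = 2*pi*0.9860*9.5850*91.9270 / 0.6385 = 8549.4608 W

8549.4608 W


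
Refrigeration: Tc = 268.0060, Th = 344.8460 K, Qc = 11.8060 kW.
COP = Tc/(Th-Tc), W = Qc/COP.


COP = 268.0060 / 76.8400 = 3.4878
W = 11.8060 / 3.4878 = 3.3849 kW

COP = 3.4878, W = 3.3849 kW


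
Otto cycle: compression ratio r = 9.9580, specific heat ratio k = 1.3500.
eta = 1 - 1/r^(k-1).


r^(k-1) = 2.2354
eta = 1 - 1/2.2354 = 0.5527 = 55.2658%

55.2658%


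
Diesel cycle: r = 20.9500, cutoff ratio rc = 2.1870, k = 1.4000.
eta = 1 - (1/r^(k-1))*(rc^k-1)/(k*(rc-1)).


r^(k-1) = 3.3766
rc^k = 2.9908
eta = 0.6452 = 64.5206%

64.5206%


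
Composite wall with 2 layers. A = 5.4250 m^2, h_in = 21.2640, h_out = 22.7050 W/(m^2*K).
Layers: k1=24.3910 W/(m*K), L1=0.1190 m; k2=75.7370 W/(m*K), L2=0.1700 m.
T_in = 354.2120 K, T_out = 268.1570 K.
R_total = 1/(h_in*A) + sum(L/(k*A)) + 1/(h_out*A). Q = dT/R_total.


R_conv_in = 1/(21.2640*5.4250) = 0.0087
R_1 = 0.1190/(24.3910*5.4250) = 0.0009
R_2 = 0.1700/(75.7370*5.4250) = 0.0004
R_conv_out = 1/(22.7050*5.4250) = 0.0081
R_total = 0.0181 K/W
Q = 86.0550 / 0.0181 = 4754.3249 W

R_total = 0.0181 K/W, Q = 4754.3249 W


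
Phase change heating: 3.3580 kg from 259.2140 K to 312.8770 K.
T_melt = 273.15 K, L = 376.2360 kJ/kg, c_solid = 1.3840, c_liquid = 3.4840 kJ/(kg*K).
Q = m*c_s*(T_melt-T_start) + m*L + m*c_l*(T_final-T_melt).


Q1 (sensible, solid) = 3.3580 * 1.3840 * 13.9360 = 64.7672 kJ
Q2 (latent) = 3.3580 * 376.2360 = 1263.4005 kJ
Q3 (sensible, liquid) = 3.3580 * 3.4840 * 39.7270 = 464.7770 kJ
Q_total = 1792.9446 kJ

1792.9446 kJ


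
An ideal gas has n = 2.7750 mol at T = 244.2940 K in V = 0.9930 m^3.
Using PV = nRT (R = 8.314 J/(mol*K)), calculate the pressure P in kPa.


P = nRT/V = 2.7750 * 8.314 * 244.2940 / 0.9930
= 5636.1924 / 0.9930 = 5675.9238 Pa = 5.6759 kPa

5.6759 kPa


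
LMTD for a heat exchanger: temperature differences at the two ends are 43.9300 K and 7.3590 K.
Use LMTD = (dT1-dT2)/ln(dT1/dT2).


dT1/dT2 = 5.9696
ln(dT1/dT2) = 1.7867
LMTD = 36.5710 / 1.7867 = 20.4688 K

20.4688 K


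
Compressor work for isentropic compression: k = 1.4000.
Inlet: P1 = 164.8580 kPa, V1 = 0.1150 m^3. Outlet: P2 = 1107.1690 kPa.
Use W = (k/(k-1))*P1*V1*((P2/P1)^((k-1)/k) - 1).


(k-1)/k = 0.2857
(P2/P1)^exp = 1.7231
W = 3.5000 * 164.8580 * 0.1150 * (1.7231 - 1) = 47.9828 kJ

47.9828 kJ


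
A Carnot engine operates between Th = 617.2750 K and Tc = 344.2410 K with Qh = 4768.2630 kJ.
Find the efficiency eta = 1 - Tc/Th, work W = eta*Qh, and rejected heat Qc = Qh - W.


eta = 1 - 344.2410/617.2750 = 0.4423
W = 0.4423 * 4768.2630 = 2109.1052 kJ
Qc = 4768.2630 - 2109.1052 = 2659.1578 kJ

eta = 44.2321%, W = 2109.1052 kJ, Qc = 2659.1578 kJ


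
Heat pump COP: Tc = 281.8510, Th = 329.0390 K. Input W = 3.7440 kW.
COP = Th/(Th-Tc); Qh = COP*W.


COP = 329.0390 / 47.1880 = 6.9729
Qh = 6.9729 * 3.7440 = 26.1067 kW

COP = 6.9729, Qh = 26.1067 kW


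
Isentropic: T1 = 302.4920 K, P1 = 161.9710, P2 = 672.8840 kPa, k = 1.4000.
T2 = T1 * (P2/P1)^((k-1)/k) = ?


(k-1)/k = 0.2857
(P2/P1)^exp = 1.5022
T2 = 302.4920 * 1.5022 = 454.3903 K

454.3903 K


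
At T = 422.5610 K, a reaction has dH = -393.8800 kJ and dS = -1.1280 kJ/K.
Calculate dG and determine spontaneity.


T*dS = 422.5610 * -1.1280 = -476.6488 kJ
dG = -393.8800 + 476.6488 = 82.7688 kJ (non-spontaneous)

dG = 82.7688 kJ, non-spontaneous


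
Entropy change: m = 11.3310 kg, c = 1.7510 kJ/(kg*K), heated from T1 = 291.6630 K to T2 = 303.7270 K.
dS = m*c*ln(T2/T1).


T2/T1 = 1.0414
ln(T2/T1) = 0.0405
dS = 11.3310 * 1.7510 * 0.0405 = 0.8041 kJ/K

0.8041 kJ/K


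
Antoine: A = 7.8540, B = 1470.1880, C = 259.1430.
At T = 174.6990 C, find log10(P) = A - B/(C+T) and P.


C+T = 433.8420
B/(C+T) = 3.3888
log10(P) = 7.8540 - 3.3888 = 4.4652
P = 10^4.4652 = 29190.1515 mmHg

29190.1515 mmHg


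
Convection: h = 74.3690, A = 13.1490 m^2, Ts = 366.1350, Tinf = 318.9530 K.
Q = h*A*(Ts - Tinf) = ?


dT = 47.1820 K
Q = 74.3690 * 13.1490 * 47.1820 = 46138.2389 W

46138.2389 W


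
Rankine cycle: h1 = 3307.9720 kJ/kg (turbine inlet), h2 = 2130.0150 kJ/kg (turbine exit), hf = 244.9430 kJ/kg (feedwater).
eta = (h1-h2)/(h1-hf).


W = 1177.9570 kJ/kg
Q_in = 3063.0290 kJ/kg
eta = 0.3846 = 38.4573%

eta = 38.4573%


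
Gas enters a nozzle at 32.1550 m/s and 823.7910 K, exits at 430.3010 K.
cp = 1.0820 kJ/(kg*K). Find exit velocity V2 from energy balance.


dT = 393.4900 K
2*cp*1000*dT = 851512.3600
V1^2 = 1033.9440
V2 = sqrt(852546.3040) = 923.3343 m/s

923.3343 m/s


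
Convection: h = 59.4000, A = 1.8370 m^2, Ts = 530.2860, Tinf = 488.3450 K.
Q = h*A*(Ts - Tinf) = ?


dT = 41.9410 K
Q = 59.4000 * 1.8370 * 41.9410 = 4576.5096 W

4576.5096 W


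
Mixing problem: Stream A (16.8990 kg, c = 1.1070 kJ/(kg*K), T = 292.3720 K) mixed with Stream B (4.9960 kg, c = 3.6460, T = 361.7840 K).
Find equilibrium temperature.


num = 12059.5055
den = 36.9226
Tf = 326.6157 K

326.6157 K


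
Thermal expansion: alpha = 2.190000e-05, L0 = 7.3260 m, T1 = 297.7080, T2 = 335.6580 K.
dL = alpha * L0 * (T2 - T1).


dT = 37.9500 K
dL = 2.190000e-05 * 7.3260 * 37.9500 = 0.006089 m
L_final = 7.332089 m

dL = 0.006089 m


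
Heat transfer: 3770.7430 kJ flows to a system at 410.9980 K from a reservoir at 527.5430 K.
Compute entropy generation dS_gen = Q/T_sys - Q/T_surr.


dS_sys = 3770.7430/410.9980 = 9.1746 kJ/K
dS_surr = -3770.7430/527.5430 = -7.1477 kJ/K
dS_gen = 9.1746 - 7.1477 = 2.0269 kJ/K (irreversible)

dS_gen = 2.0269 kJ/K, irreversible


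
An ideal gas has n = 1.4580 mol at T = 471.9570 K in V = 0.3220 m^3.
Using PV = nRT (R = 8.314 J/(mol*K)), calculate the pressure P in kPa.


P = nRT/V = 1.4580 * 8.314 * 471.9570 / 0.3220
= 5720.9740 / 0.3220 = 17767.0001 Pa = 17.7670 kPa

17.7670 kPa


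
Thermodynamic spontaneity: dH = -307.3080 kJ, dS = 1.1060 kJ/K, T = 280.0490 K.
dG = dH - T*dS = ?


T*dS = 280.0490 * 1.1060 = 309.7342 kJ
dG = -307.3080 - 309.7342 = -617.0422 kJ (spontaneous)

dG = -617.0422 kJ, spontaneous


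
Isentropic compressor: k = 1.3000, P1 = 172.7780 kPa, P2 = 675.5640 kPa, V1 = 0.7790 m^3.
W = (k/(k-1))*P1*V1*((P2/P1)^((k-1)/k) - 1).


(k-1)/k = 0.2308
(P2/P1)^exp = 1.3698
W = 4.3333 * 172.7780 * 0.7790 * (1.3698 - 1) = 215.6812 kJ

215.6812 kJ


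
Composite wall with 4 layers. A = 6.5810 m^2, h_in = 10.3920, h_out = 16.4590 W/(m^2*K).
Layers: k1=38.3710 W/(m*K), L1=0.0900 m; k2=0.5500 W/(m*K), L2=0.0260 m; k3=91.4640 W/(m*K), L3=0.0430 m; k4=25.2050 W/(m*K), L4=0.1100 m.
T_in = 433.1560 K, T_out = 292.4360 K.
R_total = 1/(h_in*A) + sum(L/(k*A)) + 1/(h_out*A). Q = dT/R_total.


R_conv_in = 1/(10.3920*6.5810) = 0.0146
R_1 = 0.0900/(38.3710*6.5810) = 0.0004
R_2 = 0.0260/(0.5500*6.5810) = 0.0072
R_3 = 0.0430/(91.4640*6.5810) = 7.1438e-05
R_4 = 0.1100/(25.2050*6.5810) = 0.0007
R_conv_out = 1/(16.4590*6.5810) = 0.0092
R_total = 0.0321 K/W
Q = 140.7200 / 0.0321 = 4379.9154 W

R_total = 0.0321 K/W, Q = 4379.9154 W


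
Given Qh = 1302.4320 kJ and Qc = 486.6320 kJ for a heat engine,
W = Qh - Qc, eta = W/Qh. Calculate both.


W = 1302.4320 - 486.6320 = 815.8000 kJ
eta = 815.8000 / 1302.4320 = 0.6264 = 62.6367%

W = 815.8000 kJ, eta = 62.6367%


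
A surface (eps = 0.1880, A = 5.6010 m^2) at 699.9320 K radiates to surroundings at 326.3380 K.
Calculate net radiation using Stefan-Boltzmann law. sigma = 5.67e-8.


T^4 = 2.4001e+11
Tsurr^4 = 1.1342e+10
Q = 0.1880 * 5.67e-8 * 5.6010 * 2.2867e+11 = 13652.3240 W

13652.3240 W


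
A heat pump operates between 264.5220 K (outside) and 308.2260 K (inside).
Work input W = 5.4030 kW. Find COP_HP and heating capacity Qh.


COP = 308.2260 / 43.7040 = 7.0526
Qh = 7.0526 * 5.4030 = 38.1051 kW

COP = 7.0526, Qh = 38.1051 kW


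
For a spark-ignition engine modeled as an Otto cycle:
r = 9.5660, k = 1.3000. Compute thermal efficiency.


r^(k-1) = 1.9689
eta = 1 - 1/1.9689 = 0.4921 = 49.2097%

49.2097%


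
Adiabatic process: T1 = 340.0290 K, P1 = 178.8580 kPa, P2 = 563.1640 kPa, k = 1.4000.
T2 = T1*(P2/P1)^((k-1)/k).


(k-1)/k = 0.2857
(P2/P1)^exp = 1.3878
T2 = 340.0290 * 1.3878 = 471.8868 K

471.8868 K


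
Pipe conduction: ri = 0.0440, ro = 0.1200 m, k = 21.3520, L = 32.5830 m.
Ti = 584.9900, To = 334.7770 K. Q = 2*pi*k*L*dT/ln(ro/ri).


dT = 250.2130 K
ln(ro/ri) = 1.0033
Q = 2*pi*21.3520*32.5830*250.2130 / 1.0033 = 1090153.4725 W

1090153.4725 W


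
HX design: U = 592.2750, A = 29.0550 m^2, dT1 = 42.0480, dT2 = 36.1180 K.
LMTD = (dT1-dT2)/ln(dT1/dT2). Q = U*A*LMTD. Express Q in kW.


LMTD = 39.0079 K
Q = 592.2750 * 29.0550 * 39.0079 = 671269.4966 W = 671.2695 kW

671.2695 kW


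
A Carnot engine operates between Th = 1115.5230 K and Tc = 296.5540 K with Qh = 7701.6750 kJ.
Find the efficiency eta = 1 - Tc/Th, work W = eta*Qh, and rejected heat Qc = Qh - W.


eta = 1 - 296.5540/1115.5230 = 0.7342
W = 0.7342 * 7701.6750 = 5654.2385 kJ
Qc = 7701.6750 - 5654.2385 = 2047.4365 kJ

eta = 73.4157%, W = 5654.2385 kJ, Qc = 2047.4365 kJ


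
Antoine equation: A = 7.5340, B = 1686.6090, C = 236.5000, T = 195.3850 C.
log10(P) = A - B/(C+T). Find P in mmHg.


C+T = 431.8850
B/(C+T) = 3.9052
log10(P) = 7.5340 - 3.9052 = 3.6288
P = 10^3.6288 = 4253.7593 mmHg

4253.7593 mmHg


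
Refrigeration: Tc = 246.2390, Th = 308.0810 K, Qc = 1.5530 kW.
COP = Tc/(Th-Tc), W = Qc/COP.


COP = 246.2390 / 61.8420 = 3.9817
W = 1.5530 / 3.9817 = 0.3900 kW

COP = 3.9817, W = 0.3900 kW


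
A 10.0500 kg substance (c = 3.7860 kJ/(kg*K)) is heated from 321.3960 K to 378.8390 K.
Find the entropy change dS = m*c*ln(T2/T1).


T2/T1 = 1.1787
ln(T2/T1) = 0.1644
dS = 10.0500 * 3.7860 * 0.1644 = 6.2567 kJ/K

6.2567 kJ/K


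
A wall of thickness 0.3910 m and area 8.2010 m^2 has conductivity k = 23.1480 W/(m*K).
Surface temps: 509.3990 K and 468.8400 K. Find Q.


dT = 40.5590 K
Q = 23.1480 * 8.2010 * 40.5590 / 0.3910 = 19692.0426 W

19692.0426 W


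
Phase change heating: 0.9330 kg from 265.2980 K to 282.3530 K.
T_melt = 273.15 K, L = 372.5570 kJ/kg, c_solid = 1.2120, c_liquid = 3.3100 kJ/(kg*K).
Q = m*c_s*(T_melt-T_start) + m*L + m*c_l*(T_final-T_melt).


Q1 (sensible, solid) = 0.9330 * 1.2120 * 7.8520 = 8.8790 kJ
Q2 (latent) = 0.9330 * 372.5570 = 347.5957 kJ
Q3 (sensible, liquid) = 0.9330 * 3.3100 * 9.2030 = 28.4210 kJ
Q_total = 384.8957 kJ

384.8957 kJ


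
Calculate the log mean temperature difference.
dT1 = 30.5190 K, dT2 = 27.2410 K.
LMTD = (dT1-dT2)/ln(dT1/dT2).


dT1/dT2 = 1.1203
ln(dT1/dT2) = 0.1136
LMTD = 3.2780 / 0.1136 = 28.8490 K

28.8490 K


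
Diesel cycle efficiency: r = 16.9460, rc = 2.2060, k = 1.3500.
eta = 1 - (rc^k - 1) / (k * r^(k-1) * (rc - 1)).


r^(k-1) = 2.6926
rc^k = 2.9098
eta = 0.5643 = 56.4348%

56.4348%


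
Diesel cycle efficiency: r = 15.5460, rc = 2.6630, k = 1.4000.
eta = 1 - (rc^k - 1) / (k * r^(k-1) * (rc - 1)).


r^(k-1) = 2.9967
rc^k = 3.9402
eta = 0.5786 = 57.8584%

57.8584%


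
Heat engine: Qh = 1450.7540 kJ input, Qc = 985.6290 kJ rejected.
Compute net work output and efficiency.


W = 1450.7540 - 985.6290 = 465.1250 kJ
eta = 465.1250 / 1450.7540 = 0.3206 = 32.0609%

W = 465.1250 kJ, eta = 32.0609%


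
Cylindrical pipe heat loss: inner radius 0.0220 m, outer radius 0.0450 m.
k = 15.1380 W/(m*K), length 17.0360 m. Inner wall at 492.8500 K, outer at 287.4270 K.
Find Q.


dT = 205.4230 K
ln(ro/ri) = 0.7156
Q = 2*pi*15.1380*17.0360*205.4230 / 0.7156 = 465138.8088 W

465138.8088 W


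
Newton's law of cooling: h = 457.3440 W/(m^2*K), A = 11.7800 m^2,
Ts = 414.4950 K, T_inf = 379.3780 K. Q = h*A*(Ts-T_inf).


dT = 35.1170 K
Q = 457.3440 * 11.7800 * 35.1170 = 189193.2701 W

189193.2701 W


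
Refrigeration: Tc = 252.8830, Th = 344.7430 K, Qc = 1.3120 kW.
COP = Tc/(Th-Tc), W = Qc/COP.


COP = 252.8830 / 91.8600 = 2.7529
W = 1.3120 / 2.7529 = 0.4766 kW

COP = 2.7529, W = 0.4766 kW


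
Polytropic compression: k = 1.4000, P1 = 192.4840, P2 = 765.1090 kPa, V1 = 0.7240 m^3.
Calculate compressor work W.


(k-1)/k = 0.2857
(P2/P1)^exp = 1.4833
W = 3.5000 * 192.4840 * 0.7240 * (1.4833 - 1) = 235.7447 kJ

235.7447 kJ


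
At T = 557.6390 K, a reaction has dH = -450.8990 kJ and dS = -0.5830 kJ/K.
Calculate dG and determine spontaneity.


T*dS = 557.6390 * -0.5830 = -325.1035 kJ
dG = -450.8990 + 325.1035 = -125.7955 kJ (spontaneous)

dG = -125.7955 kJ, spontaneous


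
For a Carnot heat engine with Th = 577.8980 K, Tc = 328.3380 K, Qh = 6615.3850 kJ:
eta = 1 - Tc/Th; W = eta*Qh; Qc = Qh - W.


eta = 1 - 328.3380/577.8980 = 0.4318
W = 0.4318 * 6615.3850 = 2856.7939 kJ
Qc = 6615.3850 - 2856.7939 = 3758.5911 kJ

eta = 43.1841%, W = 2856.7939 kJ, Qc = 3758.5911 kJ


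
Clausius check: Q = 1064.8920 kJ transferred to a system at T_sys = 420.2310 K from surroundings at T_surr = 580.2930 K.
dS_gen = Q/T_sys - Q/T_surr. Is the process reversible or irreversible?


dS_sys = 1064.8920/420.2310 = 2.5341 kJ/K
dS_surr = -1064.8920/580.2930 = -1.8351 kJ/K
dS_gen = 2.5341 - 1.8351 = 0.6990 kJ/K (irreversible)

dS_gen = 0.6990 kJ/K, irreversible


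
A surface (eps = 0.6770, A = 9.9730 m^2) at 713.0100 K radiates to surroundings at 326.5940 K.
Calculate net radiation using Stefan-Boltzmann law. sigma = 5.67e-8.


T^4 = 2.5845e+11
Tsurr^4 = 1.1377e+10
Q = 0.6770 * 5.67e-8 * 9.9730 * 2.4708e+11 = 94586.4277 W

94586.4277 W


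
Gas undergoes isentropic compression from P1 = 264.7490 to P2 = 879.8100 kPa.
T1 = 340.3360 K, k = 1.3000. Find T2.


(k-1)/k = 0.2308
(P2/P1)^exp = 1.3193
T2 = 340.3360 * 1.3193 = 449.0210 K

449.0210 K


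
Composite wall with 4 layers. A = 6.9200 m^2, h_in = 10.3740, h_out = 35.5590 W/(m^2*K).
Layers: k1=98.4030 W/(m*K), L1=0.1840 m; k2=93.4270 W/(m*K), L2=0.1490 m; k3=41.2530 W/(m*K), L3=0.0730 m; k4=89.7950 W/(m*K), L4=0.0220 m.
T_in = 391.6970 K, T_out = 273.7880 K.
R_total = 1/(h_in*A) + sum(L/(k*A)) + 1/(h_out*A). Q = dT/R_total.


R_conv_in = 1/(10.3740*6.9200) = 0.0139
R_1 = 0.1840/(98.4030*6.9200) = 0.0003
R_2 = 0.1490/(93.4270*6.9200) = 0.0002
R_3 = 0.0730/(41.2530*6.9200) = 0.0003
R_4 = 0.0220/(89.7950*6.9200) = 3.5405e-05
R_conv_out = 1/(35.5590*6.9200) = 0.0041
R_total = 0.0188 K/W
Q = 117.9090 / 0.0188 = 6276.5621 W

R_total = 0.0188 K/W, Q = 6276.5621 W


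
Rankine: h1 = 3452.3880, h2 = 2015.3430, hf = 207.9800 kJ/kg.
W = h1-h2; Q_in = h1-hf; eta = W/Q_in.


W = 1437.0450 kJ/kg
Q_in = 3244.4080 kJ/kg
eta = 0.4429 = 44.2930%

eta = 44.2930%


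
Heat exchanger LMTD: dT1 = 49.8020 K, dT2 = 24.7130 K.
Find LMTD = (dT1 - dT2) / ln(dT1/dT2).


dT1/dT2 = 2.0152
ln(dT1/dT2) = 0.7007
LMTD = 25.0890 / 0.7007 = 35.8043 K

35.8043 K


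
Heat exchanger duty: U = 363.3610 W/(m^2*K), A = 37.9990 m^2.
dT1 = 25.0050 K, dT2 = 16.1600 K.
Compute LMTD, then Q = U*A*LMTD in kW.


LMTD = 20.2618 K
Q = 363.3610 * 37.9990 * 20.2618 = 279761.2143 W = 279.7612 kW

279.7612 kW


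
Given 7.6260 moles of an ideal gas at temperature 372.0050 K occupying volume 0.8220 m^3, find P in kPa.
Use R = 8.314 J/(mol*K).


P = nRT/V = 7.6260 * 8.314 * 372.0050 / 0.8220
= 23586.0708 / 0.8220 = 28693.5168 Pa = 28.6935 kPa

28.6935 kPa


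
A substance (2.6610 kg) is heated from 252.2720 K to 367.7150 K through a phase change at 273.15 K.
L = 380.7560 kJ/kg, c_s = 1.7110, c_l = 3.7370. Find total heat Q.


Q1 (sensible, solid) = 2.6610 * 1.7110 * 20.8780 = 95.0569 kJ
Q2 (latent) = 2.6610 * 380.7560 = 1013.1917 kJ
Q3 (sensible, liquid) = 2.6610 * 3.7370 * 94.5650 = 940.3692 kJ
Q_total = 2048.6179 kJ

2048.6179 kJ
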